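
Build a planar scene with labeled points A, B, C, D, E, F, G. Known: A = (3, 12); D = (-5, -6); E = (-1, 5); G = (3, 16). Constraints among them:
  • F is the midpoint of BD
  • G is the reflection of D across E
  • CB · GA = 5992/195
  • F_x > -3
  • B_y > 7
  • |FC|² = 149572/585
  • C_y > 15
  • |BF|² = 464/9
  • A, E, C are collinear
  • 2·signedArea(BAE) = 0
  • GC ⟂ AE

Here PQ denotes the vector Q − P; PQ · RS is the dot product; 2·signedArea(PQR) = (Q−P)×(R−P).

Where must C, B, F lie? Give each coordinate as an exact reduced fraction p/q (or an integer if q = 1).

B = (1/3, 22/3)
C = (307/65, 976/65)
F = (-7/3, 2/3)

1. C_x = 307/65  [A, E, C are collinear ∩ GC ⟂ AE]
2. C_y = 976/65  [A, E, C are collinear ∩ GC ⟂ AE]
   → C = (307/65, 976/65)
3. B_x = 1/3  [2·signedArea(BAE) = 0 ∩ CB · GA = 5992/195]
4. B_y = 22/3  [2·signedArea(BAE) = 0 ∩ CB · GA = 5992/195]
   → B = (1/3, 22/3)
5. F_x = -7/3  [F is the midpoint of BD]
6. F_y = 2/3  [F is the midpoint of BD]
   → F = (-7/3, 2/3)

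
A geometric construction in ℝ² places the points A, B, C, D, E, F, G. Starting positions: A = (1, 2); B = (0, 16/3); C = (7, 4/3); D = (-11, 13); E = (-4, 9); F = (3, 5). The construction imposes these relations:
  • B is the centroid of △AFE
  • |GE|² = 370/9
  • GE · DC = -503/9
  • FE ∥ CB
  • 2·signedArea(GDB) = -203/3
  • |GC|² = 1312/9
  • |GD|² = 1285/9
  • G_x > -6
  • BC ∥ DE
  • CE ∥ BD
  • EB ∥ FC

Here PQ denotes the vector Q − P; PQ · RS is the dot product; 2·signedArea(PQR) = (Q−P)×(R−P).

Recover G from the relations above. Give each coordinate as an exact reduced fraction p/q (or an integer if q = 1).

G = (-5, 8/3)

1. G_x = -5  [GE · DC = -503/9 ∩ 2·signedArea(GDB) = -203/3]
2. G_y = 8/3  [GE · DC = -503/9 ∩ 2·signedArea(GDB) = -203/3]
   → G = (-5, 8/3)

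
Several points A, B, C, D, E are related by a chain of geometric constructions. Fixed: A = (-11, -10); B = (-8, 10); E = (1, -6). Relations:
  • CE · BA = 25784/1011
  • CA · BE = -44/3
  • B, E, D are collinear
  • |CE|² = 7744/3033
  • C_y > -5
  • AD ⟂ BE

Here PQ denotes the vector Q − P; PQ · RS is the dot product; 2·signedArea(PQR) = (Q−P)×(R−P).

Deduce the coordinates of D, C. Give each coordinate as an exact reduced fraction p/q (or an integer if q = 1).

C = (73/337, -4658/1011)
D = (-59/337, -1318/337)

1. D_x = -59/337  [B, E, D are collinear ∩ AD ⟂ BE]
2. D_y = -1318/337  [B, E, D are collinear ∩ AD ⟂ BE]
   → D = (-59/337, -1318/337)
3. C_x = 73/337  [CA · BE = -44/3 ∩ CE · BA = 25784/1011]
4. C_y = -4658/1011  [CA · BE = -44/3 ∩ CE · BA = 25784/1011]
   → C = (73/337, -4658/1011)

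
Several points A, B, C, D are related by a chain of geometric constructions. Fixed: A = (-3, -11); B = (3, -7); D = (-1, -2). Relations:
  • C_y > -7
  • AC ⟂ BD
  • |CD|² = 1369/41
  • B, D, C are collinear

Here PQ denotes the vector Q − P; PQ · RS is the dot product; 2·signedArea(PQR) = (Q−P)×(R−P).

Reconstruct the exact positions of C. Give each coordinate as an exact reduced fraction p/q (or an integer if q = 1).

1. C_x = 107/41  [B, D, C are collinear ∩ AC ⟂ BD]
2. C_y = -267/41  [B, D, C are collinear ∩ AC ⟂ BD]
   → C = (107/41, -267/41)

C = (107/41, -267/41)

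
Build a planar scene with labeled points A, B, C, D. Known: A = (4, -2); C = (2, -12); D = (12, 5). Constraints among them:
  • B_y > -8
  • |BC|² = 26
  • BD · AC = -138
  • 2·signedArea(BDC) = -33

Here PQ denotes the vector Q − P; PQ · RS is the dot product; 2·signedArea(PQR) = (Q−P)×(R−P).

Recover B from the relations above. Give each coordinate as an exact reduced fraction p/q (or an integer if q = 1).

1. B_x = 3  [BD · AC = -138 ∩ 2·signedArea(BDC) = -33]
2. B_y = -7  [BD · AC = -138 ∩ 2·signedArea(BDC) = -33]
   → B = (3, -7)

B = (3, -7)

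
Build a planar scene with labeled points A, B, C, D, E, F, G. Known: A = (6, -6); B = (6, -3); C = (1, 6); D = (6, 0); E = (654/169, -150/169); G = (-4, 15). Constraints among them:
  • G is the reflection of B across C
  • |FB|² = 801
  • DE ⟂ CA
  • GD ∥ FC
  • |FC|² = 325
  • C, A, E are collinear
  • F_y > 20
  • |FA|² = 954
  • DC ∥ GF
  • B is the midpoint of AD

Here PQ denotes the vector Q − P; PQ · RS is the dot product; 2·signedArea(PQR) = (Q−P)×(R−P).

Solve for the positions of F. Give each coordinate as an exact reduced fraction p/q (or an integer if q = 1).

F = (-9, 21)

1. F_x = -9  [GD ∥ FC ∩ DC ∥ GF]
2. F_y = 21  [GD ∥ FC ∩ DC ∥ GF]
   → F = (-9, 21)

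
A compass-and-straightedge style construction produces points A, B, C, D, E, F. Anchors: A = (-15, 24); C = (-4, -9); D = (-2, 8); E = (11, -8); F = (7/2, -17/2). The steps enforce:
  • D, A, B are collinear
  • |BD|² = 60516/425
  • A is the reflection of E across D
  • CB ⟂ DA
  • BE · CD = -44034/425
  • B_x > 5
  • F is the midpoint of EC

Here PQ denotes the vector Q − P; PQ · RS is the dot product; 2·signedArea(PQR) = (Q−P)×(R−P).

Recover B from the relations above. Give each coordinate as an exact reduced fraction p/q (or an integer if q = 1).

B = (2348/425, -536/425)

1. B_x = 2348/425  [D, A, B are collinear ∩ CB ⟂ DA]
2. B_y = -536/425  [D, A, B are collinear ∩ CB ⟂ DA]
   → B = (2348/425, -536/425)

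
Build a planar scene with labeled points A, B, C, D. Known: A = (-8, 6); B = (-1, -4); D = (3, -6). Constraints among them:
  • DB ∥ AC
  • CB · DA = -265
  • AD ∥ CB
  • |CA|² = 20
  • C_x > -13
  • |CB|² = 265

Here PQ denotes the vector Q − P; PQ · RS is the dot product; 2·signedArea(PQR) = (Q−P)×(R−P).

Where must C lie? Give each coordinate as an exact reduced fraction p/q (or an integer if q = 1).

1. C_x = -12  [AD ∥ CB ∩ DB ∥ AC]
2. C_y = 8  [AD ∥ CB ∩ DB ∥ AC]
   → C = (-12, 8)

C = (-12, 8)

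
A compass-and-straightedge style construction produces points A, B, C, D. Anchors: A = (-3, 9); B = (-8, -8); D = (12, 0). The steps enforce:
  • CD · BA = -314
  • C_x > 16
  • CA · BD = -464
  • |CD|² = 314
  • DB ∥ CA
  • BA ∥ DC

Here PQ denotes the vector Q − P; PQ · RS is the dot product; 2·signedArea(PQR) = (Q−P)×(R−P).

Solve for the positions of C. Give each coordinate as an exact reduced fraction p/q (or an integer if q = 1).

1. C_x = 17  [DB ∥ CA ∩ BA ∥ DC]
2. C_y = 17  [DB ∥ CA ∩ BA ∥ DC]
   → C = (17, 17)

C = (17, 17)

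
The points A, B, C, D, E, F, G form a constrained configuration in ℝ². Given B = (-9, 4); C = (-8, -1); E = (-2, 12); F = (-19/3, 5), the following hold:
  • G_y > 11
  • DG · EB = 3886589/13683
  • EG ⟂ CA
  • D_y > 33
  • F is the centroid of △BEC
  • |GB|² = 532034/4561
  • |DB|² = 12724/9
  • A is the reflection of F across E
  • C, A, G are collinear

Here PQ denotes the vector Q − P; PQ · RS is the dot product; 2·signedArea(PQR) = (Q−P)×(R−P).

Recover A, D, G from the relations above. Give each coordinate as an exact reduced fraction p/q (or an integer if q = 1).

A = (7/3, 19)
D = (41/3, 34)
G = (-6542/4561, 53399/4561)

1. A_x = 7/3  [A is the reflection of F across E]
2. A_y = 19  [A is the reflection of F across E]
   → A = (7/3, 19)
3. G_x = -6542/4561  [C, A, G are collinear ∩ EG ⟂ CA]
4. G_y = 53399/4561  [C, A, G are collinear ∩ EG ⟂ CA]
   → G = (-6542/4561, 53399/4561)
5. D_x = 41/3  [line 7·x + 8·y + -1103/3 = 0 ∩ |DB|² = 12724/9]
6. D_y = 34  [line 7·x + 8·y + -1103/3 = 0 ∩ |DB|² = 12724/9]
   → D = (41/3, 34)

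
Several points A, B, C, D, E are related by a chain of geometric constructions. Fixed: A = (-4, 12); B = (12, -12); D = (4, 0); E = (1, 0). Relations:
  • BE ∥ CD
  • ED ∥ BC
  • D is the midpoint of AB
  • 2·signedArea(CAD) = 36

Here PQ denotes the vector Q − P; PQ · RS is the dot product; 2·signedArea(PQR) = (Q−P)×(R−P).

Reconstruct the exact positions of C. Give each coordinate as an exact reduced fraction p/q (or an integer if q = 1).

C = (15, -12)

1. C_x = 15  [BE ∥ CD ∩ ED ∥ BC]
2. C_y = -12  [BE ∥ CD ∩ ED ∥ BC]
   → C = (15, -12)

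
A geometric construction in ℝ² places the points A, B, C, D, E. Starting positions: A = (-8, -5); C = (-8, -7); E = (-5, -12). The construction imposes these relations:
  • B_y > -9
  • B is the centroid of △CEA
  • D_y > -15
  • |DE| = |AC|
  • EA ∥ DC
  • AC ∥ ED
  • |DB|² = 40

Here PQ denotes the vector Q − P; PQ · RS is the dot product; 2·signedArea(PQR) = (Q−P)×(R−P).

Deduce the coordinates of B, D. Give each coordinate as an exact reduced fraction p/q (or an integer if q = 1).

1. B_x = -7  [B is the centroid of △CEA]
2. B_y = -8  [B is the centroid of △CEA]
   → B = (-7, -8)
3. D_x = -5  [EA ∥ DC ∩ AC ∥ ED]
4. D_y = -14  [EA ∥ DC ∩ AC ∥ ED]
   → D = (-5, -14)

B = (-7, -8)
D = (-5, -14)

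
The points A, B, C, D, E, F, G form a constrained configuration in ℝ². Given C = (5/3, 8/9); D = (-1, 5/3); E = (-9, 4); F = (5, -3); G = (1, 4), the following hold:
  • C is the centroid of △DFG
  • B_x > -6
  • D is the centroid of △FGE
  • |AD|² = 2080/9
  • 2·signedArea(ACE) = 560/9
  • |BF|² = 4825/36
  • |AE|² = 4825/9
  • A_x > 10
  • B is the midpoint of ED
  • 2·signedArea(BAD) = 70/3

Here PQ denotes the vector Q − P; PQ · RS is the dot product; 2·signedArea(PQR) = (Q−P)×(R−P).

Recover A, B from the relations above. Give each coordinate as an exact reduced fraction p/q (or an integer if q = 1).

1. A_x = 11  [line -28/9·x + -32/3·y + -428/9 = 0 ∩ |AE|² = 4825/9]
2. A_y = -23/3  [line -28/9·x + -32/3·y + -428/9 = 0 ∩ |AE|² = 4825/9]
   → A = (11, -23/3)
3. B_x = -5  [B is the midpoint of ED]
4. B_y = 17/6  [B is the midpoint of ED]
   → B = (-5, 17/6)

A = (11, -23/3)
B = (-5, 17/6)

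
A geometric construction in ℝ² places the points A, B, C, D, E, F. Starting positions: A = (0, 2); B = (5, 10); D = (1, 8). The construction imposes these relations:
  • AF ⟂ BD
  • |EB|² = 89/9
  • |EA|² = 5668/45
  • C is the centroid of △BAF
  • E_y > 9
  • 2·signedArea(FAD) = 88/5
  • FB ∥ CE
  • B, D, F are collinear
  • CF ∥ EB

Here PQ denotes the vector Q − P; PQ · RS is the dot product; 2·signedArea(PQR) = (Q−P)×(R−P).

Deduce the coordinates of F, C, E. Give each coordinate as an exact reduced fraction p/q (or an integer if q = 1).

1. F_x = -11/5  [B, D, F are collinear ∩ AF ⟂ BD]
2. F_y = 32/5  [B, D, F are collinear ∩ AF ⟂ BD]
   → F = (-11/5, 32/5)
3. C_x = 14/15  [C is the centroid of △BAF]
4. C_y = 92/15  [C is the centroid of △BAF]
   → C = (14/15, 92/15)
5. E_x = 122/15  [CF ∥ EB ∩ FB ∥ CE]
6. E_y = 146/15  [CF ∥ EB ∩ FB ∥ CE]
   → E = (122/15, 146/15)

C = (14/15, 92/15)
E = (122/15, 146/15)
F = (-11/5, 32/5)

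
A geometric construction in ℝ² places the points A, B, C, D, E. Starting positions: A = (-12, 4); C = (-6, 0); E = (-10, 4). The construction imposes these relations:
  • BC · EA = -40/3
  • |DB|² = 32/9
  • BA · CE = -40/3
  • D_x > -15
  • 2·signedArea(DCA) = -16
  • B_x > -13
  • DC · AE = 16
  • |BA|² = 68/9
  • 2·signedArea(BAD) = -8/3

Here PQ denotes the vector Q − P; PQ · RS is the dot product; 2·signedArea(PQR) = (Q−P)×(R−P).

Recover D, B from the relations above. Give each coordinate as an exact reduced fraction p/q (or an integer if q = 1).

1. D_x = -14  [2·signedArea(DCA) = -16 ∩ DC · AE = 16]
2. D_y = 8  [2·signedArea(DCA) = -16 ∩ DC · AE = 16]
   → D = (-14, 8)
3. B_x = -38/3  [BA · CE = -40/3 ∩ 2·signedArea(BAD) = -8/3]
4. B_y = 20/3  [BA · CE = -40/3 ∩ 2·signedArea(BAD) = -8/3]
   → B = (-38/3, 20/3)

B = (-38/3, 20/3)
D = (-14, 8)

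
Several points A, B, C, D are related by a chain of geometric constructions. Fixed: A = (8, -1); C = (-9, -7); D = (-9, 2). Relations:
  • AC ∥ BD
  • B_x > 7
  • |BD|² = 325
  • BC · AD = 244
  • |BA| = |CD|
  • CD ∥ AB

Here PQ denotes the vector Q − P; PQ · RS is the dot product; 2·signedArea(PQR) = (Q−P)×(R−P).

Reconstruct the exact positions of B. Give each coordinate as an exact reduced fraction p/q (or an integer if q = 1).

1. B_x = 8  [AC ∥ BD ∩ CD ∥ AB]
2. B_y = 8  [AC ∥ BD ∩ CD ∥ AB]
   → B = (8, 8)

B = (8, 8)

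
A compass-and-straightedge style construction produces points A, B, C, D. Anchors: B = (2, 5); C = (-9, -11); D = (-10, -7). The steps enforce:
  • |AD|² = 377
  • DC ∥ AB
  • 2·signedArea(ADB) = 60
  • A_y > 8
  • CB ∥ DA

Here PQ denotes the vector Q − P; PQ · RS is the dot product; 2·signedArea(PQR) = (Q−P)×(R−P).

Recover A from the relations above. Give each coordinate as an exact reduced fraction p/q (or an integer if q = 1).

A = (1, 9)

1. A_x = 1  [DC ∥ AB ∩ CB ∥ DA]
2. A_y = 9  [DC ∥ AB ∩ CB ∥ DA]
   → A = (1, 9)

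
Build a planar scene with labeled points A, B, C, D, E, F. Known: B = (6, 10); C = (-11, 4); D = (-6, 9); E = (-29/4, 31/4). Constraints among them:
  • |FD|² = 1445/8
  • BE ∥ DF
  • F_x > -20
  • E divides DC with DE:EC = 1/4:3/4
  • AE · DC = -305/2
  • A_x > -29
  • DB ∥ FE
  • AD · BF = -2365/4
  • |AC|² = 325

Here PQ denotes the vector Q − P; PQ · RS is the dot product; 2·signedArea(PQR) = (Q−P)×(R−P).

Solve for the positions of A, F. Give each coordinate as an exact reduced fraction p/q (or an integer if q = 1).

A = (-28, -2)
F = (-77/4, 27/4)

1. F_x = -77/4  [DB ∥ FE ∩ BE ∥ DF]
2. F_y = 27/4  [DB ∥ FE ∩ BE ∥ DF]
   → F = (-77/4, 27/4)
3. A_x = -28  [AD · BF = -2365/4 ∩ AE · DC = -305/2]
4. A_y = -2  [AD · BF = -2365/4 ∩ AE · DC = -305/2]
   → A = (-28, -2)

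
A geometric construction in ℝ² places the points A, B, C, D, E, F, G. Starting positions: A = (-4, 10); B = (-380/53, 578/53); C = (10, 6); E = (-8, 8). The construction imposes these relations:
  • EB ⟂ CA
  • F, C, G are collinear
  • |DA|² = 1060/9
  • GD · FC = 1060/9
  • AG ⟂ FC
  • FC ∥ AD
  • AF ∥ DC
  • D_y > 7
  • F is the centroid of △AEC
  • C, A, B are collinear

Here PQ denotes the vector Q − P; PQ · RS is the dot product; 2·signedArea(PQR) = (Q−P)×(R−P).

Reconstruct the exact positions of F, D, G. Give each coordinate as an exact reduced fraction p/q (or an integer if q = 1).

1. F_x = -2/3  [F is the centroid of △AEC]
2. F_y = 8  [F is the centroid of △AEC]
   → F = (-2/3, 8)
3. D_x = 20/3  [AF ∥ DC ∩ FC ∥ AD]
4. D_y = 8  [AF ∥ DC ∩ FC ∥ AD]
   → D = (20/3, 8)
5. G_x = -1126/265  [F, C, G are collinear ∩ AG ⟂ FC]
6. G_y = 2298/265  [F, C, G are collinear ∩ AG ⟂ FC]
   → G = (-1126/265, 2298/265)

D = (20/3, 8)
F = (-2/3, 8)
G = (-1126/265, 2298/265)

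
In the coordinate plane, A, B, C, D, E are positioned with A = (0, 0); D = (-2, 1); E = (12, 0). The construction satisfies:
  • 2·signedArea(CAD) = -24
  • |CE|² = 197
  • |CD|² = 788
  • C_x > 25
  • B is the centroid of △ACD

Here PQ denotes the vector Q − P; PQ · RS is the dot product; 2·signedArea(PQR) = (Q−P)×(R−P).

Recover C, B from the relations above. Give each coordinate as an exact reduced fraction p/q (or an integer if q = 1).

1. C_x = 26  [line -1·x + -2·y + 24 = 0 ∩ |CD|² = 788]
2. C_y = -1  [line -1·x + -2·y + 24 = 0 ∩ |CD|² = 788]
   → C = (26, -1)
3. B_x = 8  [B is the centroid of △ACD]
4. B_y = 0  [B is the centroid of △ACD]
   → B = (8, 0)

B = (8, 0)
C = (26, -1)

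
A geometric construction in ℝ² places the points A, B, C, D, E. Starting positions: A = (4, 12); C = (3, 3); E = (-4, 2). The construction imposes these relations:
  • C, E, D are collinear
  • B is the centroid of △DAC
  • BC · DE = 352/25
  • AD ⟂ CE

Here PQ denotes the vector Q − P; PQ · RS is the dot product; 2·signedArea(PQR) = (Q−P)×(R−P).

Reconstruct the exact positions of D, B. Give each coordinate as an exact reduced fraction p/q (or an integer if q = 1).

1. D_x = 131/25  [C, E, D are collinear ∩ AD ⟂ CE]
2. D_y = 83/25  [C, E, D are collinear ∩ AD ⟂ CE]
   → D = (131/25, 83/25)
3. B_x = 102/25  [B is the centroid of △DAC]
4. B_y = 458/75  [B is the centroid of △DAC]
   → B = (102/25, 458/75)

B = (102/25, 458/75)
D = (131/25, 83/25)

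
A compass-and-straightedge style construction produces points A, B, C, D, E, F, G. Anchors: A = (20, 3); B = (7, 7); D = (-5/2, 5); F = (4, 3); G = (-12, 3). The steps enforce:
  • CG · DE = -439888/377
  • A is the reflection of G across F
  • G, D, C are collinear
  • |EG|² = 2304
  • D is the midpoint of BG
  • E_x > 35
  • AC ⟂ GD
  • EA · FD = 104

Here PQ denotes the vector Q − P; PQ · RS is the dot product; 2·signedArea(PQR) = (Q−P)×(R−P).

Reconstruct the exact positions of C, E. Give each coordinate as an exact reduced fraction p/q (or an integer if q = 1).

1. C_x = 7028/377  [G, D, C are collinear ∩ AC ⟂ GD]
2. C_y = 3563/377  [G, D, C are collinear ∩ AC ⟂ GD]
   → C = (7028/377, 3563/377)
3. E_x = 36  [EA · FD = 104 ∩ CG · DE = -439888/377]
4. E_y = 3  [EA · FD = 104 ∩ CG · DE = -439888/377]
   → E = (36, 3)

C = (7028/377, 3563/377)
E = (36, 3)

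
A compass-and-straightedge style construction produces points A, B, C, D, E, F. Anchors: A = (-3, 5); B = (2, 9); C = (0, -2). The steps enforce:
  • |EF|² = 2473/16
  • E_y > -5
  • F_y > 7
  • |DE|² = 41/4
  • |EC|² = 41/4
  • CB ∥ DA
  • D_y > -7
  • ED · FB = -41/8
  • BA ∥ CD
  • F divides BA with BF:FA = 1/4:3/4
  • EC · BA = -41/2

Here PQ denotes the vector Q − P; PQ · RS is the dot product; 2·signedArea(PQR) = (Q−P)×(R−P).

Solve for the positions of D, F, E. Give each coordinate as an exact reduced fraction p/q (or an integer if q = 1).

1. D_x = -5  [CB ∥ DA ∩ BA ∥ CD]
2. D_y = -6  [CB ∥ DA ∩ BA ∥ CD]
   → D = (-5, -6)
3. F_x = 3/4  [F divides BA with BF:FA = 1/4:3/4]
4. F_y = 8  [F divides BA with BF:FA = 1/4:3/4]
   → F = (3/4, 8)
5. E_x = -5/2  [line -5/4·x + -1·y + -57/8 = 0 ∩ |EC|² = 41/4]
6. E_y = -4  [line -5/4·x + -1·y + -57/8 = 0 ∩ |EC|² = 41/4]
   → E = (-5/2, -4)

D = (-5, -6)
E = (-5/2, -4)
F = (3/4, 8)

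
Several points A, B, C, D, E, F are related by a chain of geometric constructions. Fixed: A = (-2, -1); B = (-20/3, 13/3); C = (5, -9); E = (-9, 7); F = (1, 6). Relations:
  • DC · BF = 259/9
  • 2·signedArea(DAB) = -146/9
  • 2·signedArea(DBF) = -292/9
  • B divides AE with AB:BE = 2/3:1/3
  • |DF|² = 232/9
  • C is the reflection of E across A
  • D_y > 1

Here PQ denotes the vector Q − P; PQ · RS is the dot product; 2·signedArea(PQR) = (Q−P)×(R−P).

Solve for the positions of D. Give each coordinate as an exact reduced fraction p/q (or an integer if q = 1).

1. D_x = -1  [2·signedArea(DBF) = -292/9 ∩ DC · BF = 259/9]
2. D_y = 4/3  [2·signedArea(DBF) = -292/9 ∩ DC · BF = 259/9]
   → D = (-1, 4/3)

D = (-1, 4/3)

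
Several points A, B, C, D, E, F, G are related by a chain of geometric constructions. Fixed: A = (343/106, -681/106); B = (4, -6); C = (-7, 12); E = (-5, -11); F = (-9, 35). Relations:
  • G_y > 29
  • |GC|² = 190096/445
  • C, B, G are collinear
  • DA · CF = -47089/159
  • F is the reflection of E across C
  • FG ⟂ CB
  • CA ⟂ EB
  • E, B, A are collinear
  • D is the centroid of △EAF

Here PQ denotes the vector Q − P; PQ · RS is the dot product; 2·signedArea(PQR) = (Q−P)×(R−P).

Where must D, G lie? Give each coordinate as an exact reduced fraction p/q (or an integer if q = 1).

1. D_x = -1141/318  [D is the centroid of △EAF]
2. D_y = 621/106  [D is the centroid of △EAF]
   → D = (-1141/318, 621/106)
3. G_x = -7911/445  [C, B, G are collinear ∩ FG ⟂ CB]
4. G_y = 13188/445  [C, B, G are collinear ∩ FG ⟂ CB]
   → G = (-7911/445, 13188/445)

D = (-1141/318, 621/106)
G = (-7911/445, 13188/445)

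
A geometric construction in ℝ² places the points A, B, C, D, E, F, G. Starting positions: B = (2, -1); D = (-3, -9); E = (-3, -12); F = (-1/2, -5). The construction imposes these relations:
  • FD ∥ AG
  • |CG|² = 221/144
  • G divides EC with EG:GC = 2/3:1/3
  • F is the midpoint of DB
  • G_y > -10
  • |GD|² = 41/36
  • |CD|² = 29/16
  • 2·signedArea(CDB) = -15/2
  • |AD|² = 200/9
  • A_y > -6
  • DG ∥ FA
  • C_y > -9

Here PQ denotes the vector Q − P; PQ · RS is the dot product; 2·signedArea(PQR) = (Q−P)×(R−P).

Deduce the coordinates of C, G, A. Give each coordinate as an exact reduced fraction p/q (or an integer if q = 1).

1. C_x = -7/4  [line -8·x + 5·y + 57/2 = 0 ∩ |CD|² = 29/16]
2. C_y = -17/2  [line -8·x + 5·y + 57/2 = 0 ∩ |CD|² = 29/16]
   → C = (-7/4, -17/2)
3. G_x = -13/6  [G divides EC with EG:GC = 2/3:1/3]
4. G_y = -29/3  [G divides EC with EG:GC = 2/3:1/3]
   → G = (-13/6, -29/3)
5. A_x = 1/3  [FD ∥ AG ∩ DG ∥ FA]
6. A_y = -17/3  [FD ∥ AG ∩ DG ∥ FA]
   → A = (1/3, -17/3)

A = (1/3, -17/3)
C = (-7/4, -17/2)
G = (-13/6, -29/3)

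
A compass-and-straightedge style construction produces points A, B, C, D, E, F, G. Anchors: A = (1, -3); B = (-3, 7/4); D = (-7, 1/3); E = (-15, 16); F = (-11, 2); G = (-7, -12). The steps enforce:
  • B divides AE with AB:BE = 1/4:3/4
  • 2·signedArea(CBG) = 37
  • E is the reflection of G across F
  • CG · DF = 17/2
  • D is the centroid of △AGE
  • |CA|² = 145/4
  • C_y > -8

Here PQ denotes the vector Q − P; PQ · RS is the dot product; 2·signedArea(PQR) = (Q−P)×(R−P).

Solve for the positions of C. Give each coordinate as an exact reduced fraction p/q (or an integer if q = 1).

C = (-3, -15/2)

1. C_x = -3  [2·signedArea(CBG) = 37 ∩ CG · DF = 17/2]
2. C_y = -15/2  [2·signedArea(CBG) = 37 ∩ CG · DF = 17/2]
   → C = (-3, -15/2)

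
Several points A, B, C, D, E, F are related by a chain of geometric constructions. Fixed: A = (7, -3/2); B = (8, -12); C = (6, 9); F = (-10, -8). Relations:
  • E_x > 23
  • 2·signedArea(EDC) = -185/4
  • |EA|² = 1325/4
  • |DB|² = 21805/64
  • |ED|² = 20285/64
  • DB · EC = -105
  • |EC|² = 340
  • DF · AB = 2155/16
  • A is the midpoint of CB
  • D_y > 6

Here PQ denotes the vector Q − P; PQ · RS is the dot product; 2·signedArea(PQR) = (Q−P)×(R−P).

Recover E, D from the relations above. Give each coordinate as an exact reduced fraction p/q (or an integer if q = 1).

1. D_x = 25/4  [line -1·x + 21/2·y + -971/16 = 0 ∩ |DB|² = 21805/64]
2. D_y = 51/8  [line -1·x + 21/2·y + -971/16 = 0 ∩ |DB|² = 21805/64]
   → D = (25/4, 51/8)
3. E_x = 24  [2·signedArea(EDC) = -185/4 ∩ DB · EC = -105]
4. E_y = 5  [2·signedArea(EDC) = -185/4 ∩ DB · EC = -105]
   → E = (24, 5)

D = (25/4, 51/8)
E = (24, 5)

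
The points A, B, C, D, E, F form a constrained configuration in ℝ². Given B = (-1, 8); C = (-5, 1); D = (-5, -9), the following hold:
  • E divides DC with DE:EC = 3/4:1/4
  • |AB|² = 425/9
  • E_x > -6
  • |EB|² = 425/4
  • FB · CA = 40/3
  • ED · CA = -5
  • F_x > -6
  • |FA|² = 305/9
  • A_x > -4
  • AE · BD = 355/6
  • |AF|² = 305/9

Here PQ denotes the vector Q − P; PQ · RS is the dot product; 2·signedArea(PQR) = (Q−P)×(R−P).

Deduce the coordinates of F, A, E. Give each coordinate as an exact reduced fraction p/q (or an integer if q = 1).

1. E_x = -5  [E divides DC with DE:EC = 3/4:1/4]
2. E_y = -3/2  [E divides DC with DE:EC = 3/4:1/4]
   → E = (-5, -3/2)
3. A_x = -11/3  [AE · BD = 355/6 ∩ ED · CA = -5]
4. A_y = 5/3  [AE · BD = 355/6 ∩ ED · CA = -5]
   → A = (-11/3, 5/3)
5. F_x = -5  [line -4/3·x + -2/3·y + -28/3 = 0 ∩ |FA|² = 305/9]
6. F_y = -4  [line -4/3·x + -2/3·y + -28/3 = 0 ∩ |FA|² = 305/9]
   → F = (-5, -4)

A = (-11/3, 5/3)
E = (-5, -3/2)
F = (-5, -4)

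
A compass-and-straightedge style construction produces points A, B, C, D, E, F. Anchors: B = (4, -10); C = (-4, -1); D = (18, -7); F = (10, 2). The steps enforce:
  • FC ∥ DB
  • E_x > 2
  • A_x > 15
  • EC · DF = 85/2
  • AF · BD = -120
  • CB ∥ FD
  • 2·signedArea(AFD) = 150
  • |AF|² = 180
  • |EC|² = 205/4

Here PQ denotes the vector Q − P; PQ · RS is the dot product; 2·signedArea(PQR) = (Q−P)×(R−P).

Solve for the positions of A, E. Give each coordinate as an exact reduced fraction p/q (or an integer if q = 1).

1. A_x = 16  [AF · BD = -120 ∩ 2·signedArea(AFD) = 150]
2. A_y = 14  [AF · BD = -120 ∩ 2·signedArea(AFD) = 150]
   → A = (16, 14)
3. E_x = 3  [line 8·x + -9·y + -39/2 = 0 ∩ |EC|² = 205/4]
4. E_y = 1/2  [line 8·x + -9·y + -39/2 = 0 ∩ |EC|² = 205/4]
   → E = (3, 1/2)

A = (16, 14)
E = (3, 1/2)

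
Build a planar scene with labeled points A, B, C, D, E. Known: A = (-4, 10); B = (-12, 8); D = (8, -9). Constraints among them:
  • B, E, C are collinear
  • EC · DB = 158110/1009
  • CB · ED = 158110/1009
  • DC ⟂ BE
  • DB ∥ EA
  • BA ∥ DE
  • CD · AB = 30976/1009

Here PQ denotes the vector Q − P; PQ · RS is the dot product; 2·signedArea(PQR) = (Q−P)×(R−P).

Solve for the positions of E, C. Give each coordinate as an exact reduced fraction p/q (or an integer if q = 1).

1. E_x = 16  [DB ∥ EA ∩ BA ∥ DE]
2. E_y = -7  [DB ∥ EA ∩ BA ∥ DE]
   → E = (16, -7)
3. C_x = 10712/1009  [B, E, C are collinear ∩ DC ⟂ BE]
4. C_y = -4153/1009  [B, E, C are collinear ∩ DC ⟂ BE]
   → C = (10712/1009, -4153/1009)

C = (10712/1009, -4153/1009)
E = (16, -7)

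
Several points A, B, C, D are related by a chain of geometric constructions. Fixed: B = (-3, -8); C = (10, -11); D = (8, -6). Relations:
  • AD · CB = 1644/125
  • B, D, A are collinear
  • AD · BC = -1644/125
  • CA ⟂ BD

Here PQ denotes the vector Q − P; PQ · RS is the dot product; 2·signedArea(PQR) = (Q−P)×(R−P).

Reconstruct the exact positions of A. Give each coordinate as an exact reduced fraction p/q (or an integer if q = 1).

1. A_x = 1132/125  [B, D, A are collinear ∩ CA ⟂ BD]
2. A_y = -726/125  [B, D, A are collinear ∩ CA ⟂ BD]
   → A = (1132/125, -726/125)

A = (1132/125, -726/125)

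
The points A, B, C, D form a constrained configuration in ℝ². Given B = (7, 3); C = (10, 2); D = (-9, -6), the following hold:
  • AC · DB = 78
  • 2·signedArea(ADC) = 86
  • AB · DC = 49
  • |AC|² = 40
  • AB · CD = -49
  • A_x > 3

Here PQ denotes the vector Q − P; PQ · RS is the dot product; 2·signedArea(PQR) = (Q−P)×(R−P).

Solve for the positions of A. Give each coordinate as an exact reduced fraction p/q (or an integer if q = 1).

A = (4, 4)

1. A_x = 4  [AB · DC = 49 ∩ 2·signedArea(ADC) = 86]
2. A_y = 4  [AB · DC = 49 ∩ 2·signedArea(ADC) = 86]
   → A = (4, 4)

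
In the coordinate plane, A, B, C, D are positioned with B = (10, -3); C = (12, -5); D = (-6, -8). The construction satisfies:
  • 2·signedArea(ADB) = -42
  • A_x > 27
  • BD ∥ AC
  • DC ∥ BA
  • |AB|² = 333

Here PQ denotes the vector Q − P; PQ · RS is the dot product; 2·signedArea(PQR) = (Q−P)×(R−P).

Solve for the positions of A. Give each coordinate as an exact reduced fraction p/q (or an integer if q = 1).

A = (28, 0)

1. A_x = 28  [BD ∥ AC ∩ DC ∥ BA]
2. A_y = 0  [BD ∥ AC ∩ DC ∥ BA]
   → A = (28, 0)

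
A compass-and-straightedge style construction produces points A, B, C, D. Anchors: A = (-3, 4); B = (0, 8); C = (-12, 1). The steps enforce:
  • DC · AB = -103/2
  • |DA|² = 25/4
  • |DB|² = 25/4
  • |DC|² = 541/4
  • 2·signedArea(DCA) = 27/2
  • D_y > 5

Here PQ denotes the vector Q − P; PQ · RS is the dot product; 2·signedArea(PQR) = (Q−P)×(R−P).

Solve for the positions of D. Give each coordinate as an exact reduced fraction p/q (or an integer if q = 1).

D = (-3/2, 6)

1. D_x = -3/2  [2·signedArea(DCA) = 27/2 ∩ DC · AB = -103/2]
2. D_y = 6  [2·signedArea(DCA) = 27/2 ∩ DC · AB = -103/2]
   → D = (-3/2, 6)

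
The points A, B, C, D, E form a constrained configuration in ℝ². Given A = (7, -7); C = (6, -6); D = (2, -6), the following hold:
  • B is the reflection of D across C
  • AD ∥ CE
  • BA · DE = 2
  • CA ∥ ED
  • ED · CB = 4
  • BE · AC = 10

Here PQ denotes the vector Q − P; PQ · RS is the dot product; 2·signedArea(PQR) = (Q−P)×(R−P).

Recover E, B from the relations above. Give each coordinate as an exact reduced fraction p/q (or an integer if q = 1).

1. E_x = 1  [CA ∥ ED ∩ AD ∥ CE]
2. E_y = -5  [CA ∥ ED ∩ AD ∥ CE]
   → E = (1, -5)
3. B_x = 10  [B is the reflection of D across C]
4. B_y = -6  [B is the reflection of D across C]
   → B = (10, -6)

B = (10, -6)
E = (1, -5)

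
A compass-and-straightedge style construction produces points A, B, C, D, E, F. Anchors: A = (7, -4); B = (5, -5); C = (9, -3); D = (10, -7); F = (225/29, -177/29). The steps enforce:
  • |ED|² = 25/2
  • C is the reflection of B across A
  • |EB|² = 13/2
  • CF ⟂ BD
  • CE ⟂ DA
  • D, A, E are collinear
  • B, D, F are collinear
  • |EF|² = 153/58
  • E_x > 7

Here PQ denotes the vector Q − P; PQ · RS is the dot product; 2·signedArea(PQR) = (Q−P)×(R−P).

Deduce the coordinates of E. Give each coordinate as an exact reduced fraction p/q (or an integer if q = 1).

1. E_x = 15/2  [D, A, E are collinear ∩ CE ⟂ DA]
2. E_y = -9/2  [D, A, E are collinear ∩ CE ⟂ DA]
   → E = (15/2, -9/2)

E = (15/2, -9/2)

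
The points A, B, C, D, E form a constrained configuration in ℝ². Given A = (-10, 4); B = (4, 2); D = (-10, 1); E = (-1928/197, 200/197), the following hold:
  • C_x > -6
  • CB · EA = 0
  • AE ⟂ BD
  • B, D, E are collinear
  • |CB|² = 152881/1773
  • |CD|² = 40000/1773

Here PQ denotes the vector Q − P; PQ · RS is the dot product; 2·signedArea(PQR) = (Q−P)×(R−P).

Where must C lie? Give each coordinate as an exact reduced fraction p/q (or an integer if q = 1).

1. C_x = -3110/591  [line 42/197·x + -588/197·y + 1008/197 = 0 ∩ |CD|² = 40000/1773]
2. C_y = 791/591  [line 42/197·x + -588/197·y + 1008/197 = 0 ∩ |CD|² = 40000/1773]
   → C = (-3110/591, 791/591)

C = (-3110/591, 791/591)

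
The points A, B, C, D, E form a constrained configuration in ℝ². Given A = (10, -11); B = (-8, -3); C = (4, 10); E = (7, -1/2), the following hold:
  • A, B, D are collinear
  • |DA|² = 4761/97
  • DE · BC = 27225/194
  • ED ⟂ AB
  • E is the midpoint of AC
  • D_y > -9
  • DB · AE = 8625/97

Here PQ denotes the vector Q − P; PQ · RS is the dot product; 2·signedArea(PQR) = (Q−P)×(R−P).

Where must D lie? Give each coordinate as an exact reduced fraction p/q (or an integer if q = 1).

1. D_x = 349/97  [A, B, D are collinear ∩ ED ⟂ AB]
2. D_y = -791/97  [A, B, D are collinear ∩ ED ⟂ AB]
   → D = (349/97, -791/97)

D = (349/97, -791/97)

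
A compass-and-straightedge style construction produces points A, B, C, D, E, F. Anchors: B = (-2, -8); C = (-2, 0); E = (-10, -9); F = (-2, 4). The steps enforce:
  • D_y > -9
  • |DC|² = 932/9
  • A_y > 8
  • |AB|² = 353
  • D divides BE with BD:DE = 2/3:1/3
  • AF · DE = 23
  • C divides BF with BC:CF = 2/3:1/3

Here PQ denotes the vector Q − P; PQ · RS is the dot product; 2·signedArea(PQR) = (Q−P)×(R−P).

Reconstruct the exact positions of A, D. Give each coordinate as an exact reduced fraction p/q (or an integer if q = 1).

A = (6, 9)
D = (-22/3, -26/3)

1. D_x = -22/3  [D divides BE with BD:DE = 2/3:1/3]
2. D_y = -26/3  [D divides BE with BD:DE = 2/3:1/3]
   → D = (-22/3, -26/3)
3. A_x = 6  [line 8/3·x + 1/3·y + -19 = 0 ∩ |AB|² = 353]
4. A_y = 9  [line 8/3·x + 1/3·y + -19 = 0 ∩ |AB|² = 353]
   → A = (6, 9)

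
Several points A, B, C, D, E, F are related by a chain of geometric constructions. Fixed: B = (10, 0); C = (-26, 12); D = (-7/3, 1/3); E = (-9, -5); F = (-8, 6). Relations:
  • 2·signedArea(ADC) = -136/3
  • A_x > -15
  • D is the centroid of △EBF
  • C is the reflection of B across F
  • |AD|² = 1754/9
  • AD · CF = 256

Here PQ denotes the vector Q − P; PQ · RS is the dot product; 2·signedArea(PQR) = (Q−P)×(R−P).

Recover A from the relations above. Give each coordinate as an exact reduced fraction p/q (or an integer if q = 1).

A = (-14, 8)

1. A_x = -14  [2·signedArea(ADC) = -136/3 ∩ AD · CF = 256]
2. A_y = 8  [2·signedArea(ADC) = -136/3 ∩ AD · CF = 256]
   → A = (-14, 8)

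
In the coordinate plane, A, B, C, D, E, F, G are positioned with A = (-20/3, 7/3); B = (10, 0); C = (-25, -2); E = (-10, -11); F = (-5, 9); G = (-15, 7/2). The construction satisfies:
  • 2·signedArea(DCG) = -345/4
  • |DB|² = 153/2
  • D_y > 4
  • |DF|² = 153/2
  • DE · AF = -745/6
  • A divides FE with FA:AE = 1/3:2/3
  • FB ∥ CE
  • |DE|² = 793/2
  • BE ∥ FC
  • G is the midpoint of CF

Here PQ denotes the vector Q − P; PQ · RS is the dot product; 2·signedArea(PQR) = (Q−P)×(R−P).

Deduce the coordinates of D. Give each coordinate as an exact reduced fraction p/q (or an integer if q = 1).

1. D_x = 5/2  [2·signedArea(DCG) = -345/4 ∩ DE · AF = -745/6]
2. D_y = 9/2  [2·signedArea(DCG) = -345/4 ∩ DE · AF = -745/6]
   → D = (5/2, 9/2)

D = (5/2, 9/2)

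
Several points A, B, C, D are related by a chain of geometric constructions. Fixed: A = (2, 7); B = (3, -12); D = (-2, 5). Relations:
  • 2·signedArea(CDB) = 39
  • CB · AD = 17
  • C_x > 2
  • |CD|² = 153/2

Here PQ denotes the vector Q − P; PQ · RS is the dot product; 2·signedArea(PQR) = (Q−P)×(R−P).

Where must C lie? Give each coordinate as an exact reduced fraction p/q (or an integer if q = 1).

1. C_x = 5/2  [2·signedArea(CDB) = 39 ∩ CB · AD = 17]
2. C_y = -5/2  [2·signedArea(CDB) = 39 ∩ CB · AD = 17]
   → C = (5/2, -5/2)

C = (5/2, -5/2)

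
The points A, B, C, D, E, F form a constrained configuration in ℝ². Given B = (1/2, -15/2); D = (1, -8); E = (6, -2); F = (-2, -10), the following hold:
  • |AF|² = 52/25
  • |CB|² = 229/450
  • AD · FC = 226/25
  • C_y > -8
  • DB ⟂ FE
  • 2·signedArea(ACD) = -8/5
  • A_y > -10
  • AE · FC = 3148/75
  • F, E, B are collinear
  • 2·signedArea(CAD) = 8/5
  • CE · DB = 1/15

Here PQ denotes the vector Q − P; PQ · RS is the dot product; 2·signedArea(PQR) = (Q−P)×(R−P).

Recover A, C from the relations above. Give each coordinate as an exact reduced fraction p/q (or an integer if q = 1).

A = (-4/5, -46/5)
C = (16/15, -106/15)

1. C_x = 16/15  [line 1/2·x + -1/2·y + -61/15 = 0 ∩ |CB|² = 229/450]
2. C_y = -106/15  [line 1/2·x + -1/2·y + -61/15 = 0 ∩ |CB|² = 229/450]
   → C = (16/15, -106/15)
3. A_x = -4/5  [2·signedArea(ACD) = -8/5 ∩ AE · FC = 3148/75]
4. A_y = -46/5  [2·signedArea(ACD) = -8/5 ∩ AE · FC = 3148/75]
   → A = (-4/5, -46/5)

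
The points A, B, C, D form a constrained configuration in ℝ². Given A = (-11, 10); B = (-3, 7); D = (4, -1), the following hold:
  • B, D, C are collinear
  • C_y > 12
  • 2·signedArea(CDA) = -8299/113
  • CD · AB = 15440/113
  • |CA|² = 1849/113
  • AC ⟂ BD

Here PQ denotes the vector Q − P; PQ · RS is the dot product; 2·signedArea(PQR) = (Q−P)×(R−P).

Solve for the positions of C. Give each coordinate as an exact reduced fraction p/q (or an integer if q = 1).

1. C_x = -899/113  [B, D, C are collinear ∩ AC ⟂ BD]
2. C_y = 1431/113  [B, D, C are collinear ∩ AC ⟂ BD]
   → C = (-899/113, 1431/113)

C = (-899/113, 1431/113)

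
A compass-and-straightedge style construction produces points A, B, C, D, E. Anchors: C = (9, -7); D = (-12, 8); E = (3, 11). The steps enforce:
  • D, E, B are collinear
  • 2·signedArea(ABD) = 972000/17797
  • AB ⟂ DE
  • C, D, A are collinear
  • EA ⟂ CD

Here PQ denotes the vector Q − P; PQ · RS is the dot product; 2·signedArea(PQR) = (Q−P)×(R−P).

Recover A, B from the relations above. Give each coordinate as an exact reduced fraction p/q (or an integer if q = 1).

A = (-129/37, 71/37)
B = (-2397/481, 4523/481)

1. A_x = -129/37  [C, D, A are collinear ∩ EA ⟂ CD]
2. A_y = 71/37  [C, D, A are collinear ∩ EA ⟂ CD]
   → A = (-129/37, 71/37)
3. B_x = -2397/481  [D, E, B are collinear ∩ AB ⟂ DE]
4. B_y = 4523/481  [D, E, B are collinear ∩ AB ⟂ DE]
   → B = (-2397/481, 4523/481)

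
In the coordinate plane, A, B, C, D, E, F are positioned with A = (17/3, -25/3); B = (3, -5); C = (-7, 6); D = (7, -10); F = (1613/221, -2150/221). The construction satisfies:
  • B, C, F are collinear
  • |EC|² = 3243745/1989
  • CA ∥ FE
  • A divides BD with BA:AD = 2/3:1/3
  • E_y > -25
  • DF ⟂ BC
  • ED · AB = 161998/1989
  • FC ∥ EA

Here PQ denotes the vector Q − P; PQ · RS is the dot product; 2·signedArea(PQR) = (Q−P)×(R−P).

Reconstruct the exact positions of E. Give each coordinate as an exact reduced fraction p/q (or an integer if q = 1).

E = (13237/663, -15953/663)

1. E_x = 13237/663  [FC ∥ EA ∩ CA ∥ FE]
2. E_y = -15953/663  [FC ∥ EA ∩ CA ∥ FE]
   → E = (13237/663, -15953/663)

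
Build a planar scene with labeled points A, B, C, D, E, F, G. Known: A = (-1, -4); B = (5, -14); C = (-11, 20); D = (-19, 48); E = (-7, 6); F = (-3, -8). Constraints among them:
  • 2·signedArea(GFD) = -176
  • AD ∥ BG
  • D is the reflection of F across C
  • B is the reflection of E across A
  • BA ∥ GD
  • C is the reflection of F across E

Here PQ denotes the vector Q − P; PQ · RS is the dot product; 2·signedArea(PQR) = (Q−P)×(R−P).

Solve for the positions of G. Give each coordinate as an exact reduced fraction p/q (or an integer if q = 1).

G = (-13, 38)

1. G_x = -13  [BA ∥ GD ∩ AD ∥ BG]
2. G_y = 38  [BA ∥ GD ∩ AD ∥ BG]
   → G = (-13, 38)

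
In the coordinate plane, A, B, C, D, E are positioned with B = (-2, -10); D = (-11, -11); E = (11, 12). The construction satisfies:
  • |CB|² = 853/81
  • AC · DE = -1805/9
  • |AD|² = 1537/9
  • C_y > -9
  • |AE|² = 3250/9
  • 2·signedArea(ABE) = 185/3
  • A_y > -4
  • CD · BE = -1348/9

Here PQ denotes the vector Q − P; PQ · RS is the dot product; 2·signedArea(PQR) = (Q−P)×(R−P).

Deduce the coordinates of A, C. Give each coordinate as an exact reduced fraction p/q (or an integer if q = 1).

A = (-2/3, -3)
C = (-41/9, -8)

1. A_x = -2/3  [line -22·x + 13·y + 73/3 = 0 ∩ |AD|² = 1537/9]
2. A_y = -3  [line -22·x + 13·y + 73/3 = 0 ∩ |AD|² = 1537/9]
   → A = (-2/3, -3)
3. C_x = -41/9  [AC · DE = -1805/9 ∩ CD · BE = -1348/9]
4. C_y = -8  [AC · DE = -1805/9 ∩ CD · BE = -1348/9]
   → C = (-41/9, -8)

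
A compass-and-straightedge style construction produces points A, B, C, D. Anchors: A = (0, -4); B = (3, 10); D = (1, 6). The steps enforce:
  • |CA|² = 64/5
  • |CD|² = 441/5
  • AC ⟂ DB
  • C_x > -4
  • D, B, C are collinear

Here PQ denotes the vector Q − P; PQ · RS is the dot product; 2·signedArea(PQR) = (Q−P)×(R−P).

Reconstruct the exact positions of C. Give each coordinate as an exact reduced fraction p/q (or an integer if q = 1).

C = (-16/5, -12/5)

1. C_x = -16/5  [D, B, C are collinear ∩ AC ⟂ DB]
2. C_y = -12/5  [D, B, C are collinear ∩ AC ⟂ DB]
   → C = (-16/5, -12/5)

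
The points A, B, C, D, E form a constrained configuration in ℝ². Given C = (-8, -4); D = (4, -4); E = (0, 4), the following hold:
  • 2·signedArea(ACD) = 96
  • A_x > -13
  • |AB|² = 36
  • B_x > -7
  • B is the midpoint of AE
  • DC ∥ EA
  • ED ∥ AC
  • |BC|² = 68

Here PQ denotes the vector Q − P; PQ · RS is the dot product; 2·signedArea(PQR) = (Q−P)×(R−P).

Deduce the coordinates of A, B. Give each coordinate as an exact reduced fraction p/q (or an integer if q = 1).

A = (-12, 4)
B = (-6, 4)

1. A_x = -12  [ED ∥ AC ∩ DC ∥ EA]
2. A_y = 4  [ED ∥ AC ∩ DC ∥ EA]
   → A = (-12, 4)
3. B_x = -6  [B is the midpoint of AE]
4. B_y = 4  [B is the midpoint of AE]
   → B = (-6, 4)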